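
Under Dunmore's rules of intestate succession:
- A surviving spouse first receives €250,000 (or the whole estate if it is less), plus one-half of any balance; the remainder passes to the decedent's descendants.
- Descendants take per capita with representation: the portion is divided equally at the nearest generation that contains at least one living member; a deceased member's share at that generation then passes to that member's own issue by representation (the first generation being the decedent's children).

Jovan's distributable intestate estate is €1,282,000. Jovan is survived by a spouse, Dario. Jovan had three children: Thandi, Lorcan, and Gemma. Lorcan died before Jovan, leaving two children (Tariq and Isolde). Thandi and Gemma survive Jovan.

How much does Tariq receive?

Tariq receives €86,000.

Dario first takes €250,000, leaving a balance of €1,032,000. Dario then takes one-half of the balance (€516,000), for a total of €766,000. The remaining €516,000 passes to the descendants.
The descendants' portion (€516,000) is divided into 3 shares of €172,000: Thandi and Gemma each take €172,000; Lorcan's €172,000 share passes to Lorcan's issue.
Lorcan's share (€172,000) is divided into 2 shares of €86,000: Tariq and Isolde each take €86,000.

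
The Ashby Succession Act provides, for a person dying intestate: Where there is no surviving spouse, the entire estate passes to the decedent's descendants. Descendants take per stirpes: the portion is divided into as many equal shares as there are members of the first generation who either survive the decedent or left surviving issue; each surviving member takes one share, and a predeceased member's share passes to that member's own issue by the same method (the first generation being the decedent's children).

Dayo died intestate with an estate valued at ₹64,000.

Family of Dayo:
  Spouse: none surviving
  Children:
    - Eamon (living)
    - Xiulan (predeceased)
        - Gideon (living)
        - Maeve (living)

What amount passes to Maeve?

The entire ₹64,000 passes to the descendants.
That amount (₹64,000) is divided into 2 shares of ₹32,000: Eamon takes ₹32,000; Xiulan's ₹32,000 share passes to Xiulan's issue.
Xiulan's share (₹32,000) is divided into 2 shares of ₹16,000: Gideon and Maeve each take ₹16,000.

Maeve receives ₹16,000.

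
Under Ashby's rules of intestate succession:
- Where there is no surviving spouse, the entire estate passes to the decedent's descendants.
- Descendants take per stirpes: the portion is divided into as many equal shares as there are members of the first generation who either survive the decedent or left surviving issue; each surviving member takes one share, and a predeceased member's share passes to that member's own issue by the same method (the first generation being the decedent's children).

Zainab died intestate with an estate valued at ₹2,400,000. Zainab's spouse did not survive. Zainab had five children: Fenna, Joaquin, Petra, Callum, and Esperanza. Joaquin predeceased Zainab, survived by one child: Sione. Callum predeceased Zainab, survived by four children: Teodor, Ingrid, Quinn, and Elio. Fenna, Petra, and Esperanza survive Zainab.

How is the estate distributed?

The entire ₹2,400,000 passes to the descendants.
That amount (₹2,400,000) is divided into 5 shares of ₹480,000: Fenna, Petra, and Esperanza each take ₹480,000; Joaquin's ₹480,000 share passes to Joaquin's issue; Callum's ₹480,000 share passes to Callum's issue.
Joaquin's share (₹480,000) passes entirely to Sione.
Callum's share (₹480,000) is divided into 4 shares of ₹120,000: Teodor, Ingrid, Quinn, and Elio each take ₹120,000.

Fenna: ₹480,000; Sione: ₹480,000; Petra: ₹480,000; Teodor: ₹120,000; Ingrid: ₹120,000; Quinn: ₹120,000; Elio: ₹120,000; Esperanza: ₹480,000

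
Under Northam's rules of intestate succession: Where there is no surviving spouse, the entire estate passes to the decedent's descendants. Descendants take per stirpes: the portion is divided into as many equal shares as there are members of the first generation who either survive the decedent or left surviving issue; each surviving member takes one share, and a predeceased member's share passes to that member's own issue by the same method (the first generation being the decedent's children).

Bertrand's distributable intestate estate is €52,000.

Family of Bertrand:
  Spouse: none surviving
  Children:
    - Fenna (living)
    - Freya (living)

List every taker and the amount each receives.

Fenna: €26,000; Freya: €26,000

The entire €52,000 passes to the descendants.
That amount (€52,000) is divided into 2 shares of €26,000: Fenna and Freya each take €26,000.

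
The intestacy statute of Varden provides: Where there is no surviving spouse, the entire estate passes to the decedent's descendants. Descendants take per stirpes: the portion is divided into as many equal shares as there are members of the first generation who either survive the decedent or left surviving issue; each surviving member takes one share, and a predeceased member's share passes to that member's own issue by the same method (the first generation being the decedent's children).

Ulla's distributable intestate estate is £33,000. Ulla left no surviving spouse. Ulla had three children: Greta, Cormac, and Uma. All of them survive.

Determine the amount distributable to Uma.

The entire £33,000 passes to the descendants.
That amount (£33,000) is divided into 3 shares of £11,000: Greta, Cormac, and Uma each take £11,000.

Uma receives £11,000.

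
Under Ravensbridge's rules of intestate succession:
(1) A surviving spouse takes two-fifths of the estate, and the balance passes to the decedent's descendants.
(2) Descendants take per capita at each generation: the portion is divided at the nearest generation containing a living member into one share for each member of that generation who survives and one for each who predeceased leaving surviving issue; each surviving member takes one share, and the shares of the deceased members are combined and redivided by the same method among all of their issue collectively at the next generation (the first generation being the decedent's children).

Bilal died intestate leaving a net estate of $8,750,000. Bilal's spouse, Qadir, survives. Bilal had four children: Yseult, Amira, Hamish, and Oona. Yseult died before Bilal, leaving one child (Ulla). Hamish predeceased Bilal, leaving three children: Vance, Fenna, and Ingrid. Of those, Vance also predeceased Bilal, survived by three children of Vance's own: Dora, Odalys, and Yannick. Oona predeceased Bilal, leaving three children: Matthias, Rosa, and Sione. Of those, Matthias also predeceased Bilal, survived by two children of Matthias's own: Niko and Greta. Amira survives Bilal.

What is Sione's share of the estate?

Sione receives $562,500.

Qadir takes two-fifths of $8,750,000 = $3,500,000. The remaining $5,250,000 passes to the descendants.
The descendants' portion ($5,250,000) is divided at the children's generation into 4 shares of $1,312,500. Amira takes $1,312,500. The 3 shares of the deceased (Yseult, Hamish, and Oona) are combined into a pool of $3,937,500.
That pool ($3,937,500) is divided at the grandchildren's generation into 7 shares of $562,500. Ulla, Fenna, Ingrid, Rosa, and Sione each take $562,500. The 2 shares of the deceased (Vance and Matthias) are combined into a pool of $1,125,000.
That pool ($1,125,000) is divided at the great-grandchildren's generation equally among Dora, Odalys, Yannick, Niko, and Greta: $225,000 each.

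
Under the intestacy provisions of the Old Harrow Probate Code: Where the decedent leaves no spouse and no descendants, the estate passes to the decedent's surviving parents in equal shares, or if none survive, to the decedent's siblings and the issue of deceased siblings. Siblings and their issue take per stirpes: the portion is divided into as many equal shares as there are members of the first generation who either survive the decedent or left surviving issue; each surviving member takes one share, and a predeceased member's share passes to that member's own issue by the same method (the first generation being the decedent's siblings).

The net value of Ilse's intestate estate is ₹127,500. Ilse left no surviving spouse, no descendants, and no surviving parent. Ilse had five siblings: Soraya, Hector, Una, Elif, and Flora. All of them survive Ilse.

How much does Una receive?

Una receives ₹25,500.

The entire ₹127,500 passes to the siblings and their issue.
That amount (₹127,500) is divided into 5 shares of ₹25,500: Soraya, Hector, Una, Elif, and Flora each take ₹25,500.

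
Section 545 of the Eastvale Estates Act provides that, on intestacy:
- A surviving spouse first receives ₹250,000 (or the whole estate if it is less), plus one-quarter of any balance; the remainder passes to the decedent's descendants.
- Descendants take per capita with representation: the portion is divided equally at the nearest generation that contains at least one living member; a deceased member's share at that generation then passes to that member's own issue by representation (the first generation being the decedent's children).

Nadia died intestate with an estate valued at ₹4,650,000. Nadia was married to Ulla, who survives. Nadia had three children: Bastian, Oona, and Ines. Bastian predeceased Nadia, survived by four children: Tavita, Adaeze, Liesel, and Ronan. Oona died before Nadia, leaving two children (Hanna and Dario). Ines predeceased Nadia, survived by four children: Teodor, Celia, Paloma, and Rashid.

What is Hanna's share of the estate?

Hanna receives ₹330,000.

Ulla first takes ₹250,000, leaving a balance of ₹4,400,000. Ulla then takes one-quarter of the balance (₹1,100,000), for a total of ₹1,350,000. The remaining ₹3,300,000 passes to the descendants.
No child survives, so the initial division is made at the grandchildren's generation.
The descendants' portion (₹3,300,000) is divided into 10 shares of ₹330,000: Tavita, Adaeze, Liesel, Ronan, Hanna, Dario, Teodor, Celia, Paloma, and Rashid each take ₹330,000.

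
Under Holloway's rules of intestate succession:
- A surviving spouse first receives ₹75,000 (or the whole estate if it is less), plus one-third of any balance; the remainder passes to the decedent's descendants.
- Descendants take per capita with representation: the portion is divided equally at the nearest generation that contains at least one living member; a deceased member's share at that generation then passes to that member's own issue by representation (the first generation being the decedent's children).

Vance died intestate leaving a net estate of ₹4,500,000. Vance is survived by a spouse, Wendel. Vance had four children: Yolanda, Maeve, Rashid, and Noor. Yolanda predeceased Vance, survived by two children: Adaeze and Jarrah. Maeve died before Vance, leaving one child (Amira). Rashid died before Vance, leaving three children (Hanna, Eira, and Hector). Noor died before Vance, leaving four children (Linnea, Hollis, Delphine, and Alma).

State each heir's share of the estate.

Wendel first takes ₹75,000, leaving a balance of ₹4,425,000. Wendel then takes one-third of the balance (₹1,475,000), for a total of ₹1,550,000. The remaining ₹2,950,000 passes to the descendants.
No child survives, so the initial division is made at the grandchildren's generation.
The descendants' portion (₹2,950,000) is divided into 10 shares of ₹295,000: Adaeze, Jarrah, Amira, Hanna, Eira, Hector, Linnea, Hollis, Delphine, and Alma each take ₹295,000.

Wendel: ₹1,550,000; Adaeze: ₹295,000; Jarrah: ₹295,000; Amira: ₹295,000; Hanna: ₹295,000; Eira: ₹295,000; Hector: ₹295,000; Linnea: ₹295,000; Hollis: ₹295,000; Delphine: ₹295,000; Alma: ₹295,000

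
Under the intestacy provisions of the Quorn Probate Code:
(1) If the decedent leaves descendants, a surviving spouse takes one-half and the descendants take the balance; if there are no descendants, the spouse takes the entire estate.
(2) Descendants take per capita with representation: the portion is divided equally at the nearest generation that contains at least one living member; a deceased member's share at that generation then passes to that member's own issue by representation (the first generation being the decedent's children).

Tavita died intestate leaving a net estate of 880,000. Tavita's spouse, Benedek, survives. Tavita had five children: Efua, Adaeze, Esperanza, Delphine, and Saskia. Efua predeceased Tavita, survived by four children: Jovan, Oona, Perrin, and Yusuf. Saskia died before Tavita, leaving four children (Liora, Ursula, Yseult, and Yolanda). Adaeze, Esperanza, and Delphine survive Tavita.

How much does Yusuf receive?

Yusuf receives 22,000.

Benedek takes one-half of 880,000 = 440,000. The remaining 440,000 passes to the descendants.
The descendants' portion (440,000) is divided into 5 shares of 88,000: Adaeze, Esperanza, and Delphine each take 88,000; Efua's 88,000 share passes to Efua's issue; Saskia's 88,000 share passes to Saskia's issue.
Efua's share (88,000) is divided into 4 shares of 22,000: Jovan, Oona, Perrin, and Yusuf each take 22,000.
Saskia's share (88,000) is divided into 4 shares of 22,000: Liora, Ursula, Yseult, and Yolanda each take 22,000.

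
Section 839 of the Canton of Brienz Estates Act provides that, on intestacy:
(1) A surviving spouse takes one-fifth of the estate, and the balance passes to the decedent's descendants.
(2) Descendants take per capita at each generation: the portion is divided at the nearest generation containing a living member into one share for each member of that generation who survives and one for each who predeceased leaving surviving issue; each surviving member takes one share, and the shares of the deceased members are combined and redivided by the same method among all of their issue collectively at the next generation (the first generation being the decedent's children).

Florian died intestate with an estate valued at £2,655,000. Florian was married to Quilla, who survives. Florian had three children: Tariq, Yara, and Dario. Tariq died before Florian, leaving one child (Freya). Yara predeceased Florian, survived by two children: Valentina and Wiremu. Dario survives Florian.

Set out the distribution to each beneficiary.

Quilla: £531,000; Freya: £472,000; Valentina: £472,000; Wiremu: £472,000; Dario: £708,000

Quilla takes one-fifth of £2,655,000 = £531,000. The remaining £2,124,000 passes to the descendants.
The descendants' portion (£2,124,000) is divided at the children's generation into 3 shares of £708,000. Dario takes £708,000. The 2 shares of the deceased (Tariq and Yara) are combined into a pool of £1,416,000.
That pool (£1,416,000) is divided at the grandchildren's generation equally among Freya, Valentina, and Wiremu: £472,000 each.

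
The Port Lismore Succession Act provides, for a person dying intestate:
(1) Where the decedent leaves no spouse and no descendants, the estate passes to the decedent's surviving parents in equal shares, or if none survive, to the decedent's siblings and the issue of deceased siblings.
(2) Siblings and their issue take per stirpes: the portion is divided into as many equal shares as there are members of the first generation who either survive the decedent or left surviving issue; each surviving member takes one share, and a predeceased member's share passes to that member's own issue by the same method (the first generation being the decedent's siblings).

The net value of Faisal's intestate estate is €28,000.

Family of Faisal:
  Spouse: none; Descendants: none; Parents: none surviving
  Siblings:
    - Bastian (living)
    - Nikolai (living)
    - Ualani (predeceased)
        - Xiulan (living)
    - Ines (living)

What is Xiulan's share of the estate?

Xiulan receives €7,000.

The entire €28,000 passes to the siblings and their issue.
That amount (€28,000) is divided into 4 shares of €7,000: Bastian, Nikolai, and Ines each take €7,000; Ualani's €7,000 share passes to Ualani's issue.
Ualani's share (€7,000) passes entirely to Xiulan.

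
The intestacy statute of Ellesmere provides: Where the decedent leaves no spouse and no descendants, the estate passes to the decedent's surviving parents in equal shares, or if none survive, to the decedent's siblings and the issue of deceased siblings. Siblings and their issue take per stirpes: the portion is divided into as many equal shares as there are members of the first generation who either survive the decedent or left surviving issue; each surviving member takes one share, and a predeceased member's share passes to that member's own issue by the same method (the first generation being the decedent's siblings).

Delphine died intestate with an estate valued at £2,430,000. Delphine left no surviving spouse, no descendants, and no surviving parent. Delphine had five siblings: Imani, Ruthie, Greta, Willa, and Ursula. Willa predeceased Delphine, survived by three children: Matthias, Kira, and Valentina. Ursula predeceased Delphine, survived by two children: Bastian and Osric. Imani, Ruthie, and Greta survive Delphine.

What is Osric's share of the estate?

Osric receives £243,000.

The entire £2,430,000 passes to the siblings and their issue.
That amount (£2,430,000) is divided into 5 shares of £486,000: Imani, Ruthie, and Greta each take £486,000; Willa's £486,000 share passes to Willa's issue; Ursula's £486,000 share passes to Ursula's issue.
Willa's share (£486,000) is divided into 3 shares of £162,000: Matthias, Kira, and Valentina each take £162,000.
Ursula's share (£486,000) is divided into 2 shares of £243,000: Bastian and Osric each take £243,000.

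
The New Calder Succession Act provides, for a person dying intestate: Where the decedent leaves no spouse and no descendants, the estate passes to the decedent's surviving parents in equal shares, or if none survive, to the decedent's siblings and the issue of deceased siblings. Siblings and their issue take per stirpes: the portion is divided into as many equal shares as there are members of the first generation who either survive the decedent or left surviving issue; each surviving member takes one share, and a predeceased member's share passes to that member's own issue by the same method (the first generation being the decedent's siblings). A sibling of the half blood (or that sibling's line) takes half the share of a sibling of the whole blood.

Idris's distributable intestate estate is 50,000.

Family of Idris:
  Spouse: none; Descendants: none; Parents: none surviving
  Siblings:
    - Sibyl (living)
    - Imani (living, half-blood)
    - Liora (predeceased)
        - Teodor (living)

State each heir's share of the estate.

Sibyl: 20,000; Imani: 10,000; Teodor: 20,000

The entire 50,000 passes to the siblings and their issue.
Counting each half-blood sibling's line as half a unit, there are 5/2 units in 50,000, so one unit is 20,000. Whole-blood lines (Sibyl and Liora) take 20,000 each; half-blood lines (Imani) take 10,000 each.
Liora's share (20,000) passes entirely to Teodor.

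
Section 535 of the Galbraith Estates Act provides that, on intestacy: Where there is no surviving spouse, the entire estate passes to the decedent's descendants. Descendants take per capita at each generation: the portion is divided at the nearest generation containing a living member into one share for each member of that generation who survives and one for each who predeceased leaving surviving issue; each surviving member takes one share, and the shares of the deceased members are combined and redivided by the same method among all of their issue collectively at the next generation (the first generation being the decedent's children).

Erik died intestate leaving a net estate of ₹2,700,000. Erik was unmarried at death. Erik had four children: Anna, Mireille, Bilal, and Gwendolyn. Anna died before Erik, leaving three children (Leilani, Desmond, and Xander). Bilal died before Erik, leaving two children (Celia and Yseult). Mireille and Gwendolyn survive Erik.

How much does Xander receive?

Xander receives ₹270,000.

The entire ₹2,700,000 passes to the descendants.
That amount (₹2,700,000) is divided at the children's generation into 4 shares of ₹675,000. Mireille and Gwendolyn each take ₹675,000. The 2 shares of the deceased (Anna and Bilal) are combined into a pool of ₹1,350,000.
That pool (₹1,350,000) is divided at the grandchildren's generation equally among Leilani, Desmond, Xander, Celia, and Yseult: ₹270,000 each.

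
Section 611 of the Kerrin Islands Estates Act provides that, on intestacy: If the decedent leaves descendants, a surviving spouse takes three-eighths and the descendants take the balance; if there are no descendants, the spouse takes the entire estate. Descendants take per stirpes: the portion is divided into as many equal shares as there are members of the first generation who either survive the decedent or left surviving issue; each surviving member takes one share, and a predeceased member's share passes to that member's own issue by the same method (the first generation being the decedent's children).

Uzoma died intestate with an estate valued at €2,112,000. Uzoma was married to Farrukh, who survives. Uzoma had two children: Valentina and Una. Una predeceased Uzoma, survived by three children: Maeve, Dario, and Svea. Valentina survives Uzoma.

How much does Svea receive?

Farrukh takes three-eighths of €2,112,000 = €792,000. The remaining €1,320,000 passes to the descendants.
The descendants' portion (€1,320,000) is divided into 2 shares of €660,000: Valentina takes €660,000; Una's €660,000 share passes to Una's issue.
Una's share (€660,000) is divided into 3 shares of €220,000: Maeve, Dario, and Svea each take €220,000.

Svea receives €220,000.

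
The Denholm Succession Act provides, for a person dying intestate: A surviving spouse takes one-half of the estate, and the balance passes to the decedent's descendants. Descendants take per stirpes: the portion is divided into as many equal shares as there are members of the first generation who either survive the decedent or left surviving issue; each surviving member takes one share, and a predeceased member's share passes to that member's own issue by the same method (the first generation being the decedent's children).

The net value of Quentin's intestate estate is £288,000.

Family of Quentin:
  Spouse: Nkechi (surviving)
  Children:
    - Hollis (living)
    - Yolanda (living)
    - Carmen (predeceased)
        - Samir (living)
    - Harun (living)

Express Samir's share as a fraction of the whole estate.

Nkechi takes one-half of £288,000 = £144,000. The remaining £144,000 passes to the descendants.
The descendants' portion (£144,000) is divided into 4 shares of £36,000: Hollis, Yolanda, and Harun each take £36,000; Carmen's £36,000 share passes to Carmen's issue.
Carmen's share (£36,000) passes entirely to Samir.

Samir receives 1/8 of the estate.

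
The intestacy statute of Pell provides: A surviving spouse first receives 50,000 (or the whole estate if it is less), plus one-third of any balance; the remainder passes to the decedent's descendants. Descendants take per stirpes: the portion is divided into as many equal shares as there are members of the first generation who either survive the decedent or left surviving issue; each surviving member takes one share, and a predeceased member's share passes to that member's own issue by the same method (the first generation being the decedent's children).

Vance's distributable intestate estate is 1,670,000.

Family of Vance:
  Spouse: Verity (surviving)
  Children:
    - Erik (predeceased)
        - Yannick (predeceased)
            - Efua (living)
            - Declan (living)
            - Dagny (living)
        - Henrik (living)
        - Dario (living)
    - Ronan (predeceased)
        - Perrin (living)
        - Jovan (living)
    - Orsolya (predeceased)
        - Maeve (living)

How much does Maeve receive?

Maeve receives 360,000.

Verity first takes 50,000, leaving a balance of 1,620,000. Verity then takes one-third of the balance (540,000), for a total of 590,000. The remaining 1,080,000 passes to the descendants.
The descendants' portion (1,080,000) is divided into 3 shares of 360,000: Erik's 360,000 share passes to Erik's issue; Ronan's 360,000 share passes to Ronan's issue; Orsolya's 360,000 share passes to Orsolya's issue.
Erik's share (360,000) is divided into 3 shares of 120,000: Henrik and Dario each take 120,000; Yannick's 120,000 share passes to Yannick's issue.
Yannick's share (120,000) is divided into 3 shares of 40,000: Efua, Declan, and Dagny each take 40,000.
Ronan's share (360,000) is divided into 2 shares of 180,000: Perrin and Jovan each take 180,000.
Orsolya's share (360,000) passes entirely to Maeve.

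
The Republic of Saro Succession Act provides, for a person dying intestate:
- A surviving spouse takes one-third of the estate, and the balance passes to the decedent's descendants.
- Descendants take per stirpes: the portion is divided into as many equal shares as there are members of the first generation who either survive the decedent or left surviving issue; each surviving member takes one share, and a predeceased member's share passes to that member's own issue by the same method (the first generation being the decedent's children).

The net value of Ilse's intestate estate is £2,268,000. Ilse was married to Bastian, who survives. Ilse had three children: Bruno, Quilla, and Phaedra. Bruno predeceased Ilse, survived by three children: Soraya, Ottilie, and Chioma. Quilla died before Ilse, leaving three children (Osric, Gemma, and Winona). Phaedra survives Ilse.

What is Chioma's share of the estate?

Bastian takes one-third of £2,268,000 = £756,000. The remaining £1,512,000 passes to the descendants.
The descendants' portion (£1,512,000) is divided into 3 shares of £504,000: Phaedra takes £504,000; Bruno's £504,000 share passes to Bruno's issue; Quilla's £504,000 share passes to Quilla's issue.
Bruno's share (£504,000) is divided into 3 shares of £168,000: Soraya, Ottilie, and Chioma each take £168,000.
Quilla's share (£504,000) is divided into 3 shares of £168,000: Osric, Gemma, and Winona each take £168,000.

Chioma receives £168,000.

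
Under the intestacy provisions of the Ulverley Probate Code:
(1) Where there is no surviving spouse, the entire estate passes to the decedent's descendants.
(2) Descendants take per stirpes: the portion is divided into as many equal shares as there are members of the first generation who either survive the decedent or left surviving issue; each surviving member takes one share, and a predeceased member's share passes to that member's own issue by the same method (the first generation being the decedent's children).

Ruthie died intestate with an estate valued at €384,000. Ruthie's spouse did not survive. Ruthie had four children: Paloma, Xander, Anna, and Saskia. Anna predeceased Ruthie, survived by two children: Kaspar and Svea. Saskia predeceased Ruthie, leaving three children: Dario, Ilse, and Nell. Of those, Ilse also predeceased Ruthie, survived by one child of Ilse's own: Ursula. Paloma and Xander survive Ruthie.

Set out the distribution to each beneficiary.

The entire €384,000 passes to the descendants.
That amount (€384,000) is divided into 4 shares of €96,000: Paloma and Xander each take €96,000; Anna's €96,000 share passes to Anna's issue; Saskia's €96,000 share passes to Saskia's issue.
Anna's share (€96,000) is divided into 2 shares of €48,000: Kaspar and Svea each take €48,000.
Saskia's share (€96,000) is divided into 3 shares of €32,000: Dario and Nell each take €32,000; Ilse's €32,000 share passes to Ilse's issue.
Ilse's share (€32,000) passes entirely to Ursula.

Paloma: €96,000; Xander: €96,000; Kaspar: €48,000; Svea: €48,000; Dario: €32,000; Ursula: €32,000; Nell: €32,000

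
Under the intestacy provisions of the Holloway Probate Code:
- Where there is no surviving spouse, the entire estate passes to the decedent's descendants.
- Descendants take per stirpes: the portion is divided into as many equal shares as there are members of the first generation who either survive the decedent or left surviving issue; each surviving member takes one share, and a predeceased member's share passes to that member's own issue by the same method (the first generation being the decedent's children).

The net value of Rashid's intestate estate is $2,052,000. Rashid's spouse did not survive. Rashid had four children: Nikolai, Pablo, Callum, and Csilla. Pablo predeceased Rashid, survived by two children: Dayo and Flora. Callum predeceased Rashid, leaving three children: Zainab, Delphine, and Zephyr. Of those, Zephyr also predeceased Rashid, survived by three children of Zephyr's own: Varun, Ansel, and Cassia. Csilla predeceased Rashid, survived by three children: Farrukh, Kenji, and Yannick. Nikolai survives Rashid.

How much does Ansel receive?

Ansel receives $57,000.

The entire $2,052,000 passes to the descendants.
That amount ($2,052,000) is divided into 4 shares of $513,000: Nikolai takes $513,000; Pablo's $513,000 share passes to Pablo's issue; Callum's $513,000 share passes to Callum's issue; Csilla's $513,000 share passes to Csilla's issue.
Pablo's share ($513,000) is divided into 2 shares of $256,500: Dayo and Flora each take $256,500.
Callum's share ($513,000) is divided into 3 shares of $171,000: Zainab and Delphine each take $171,000; Zephyr's $171,000 share passes to Zephyr's issue.
Zephyr's share ($171,000) is divided into 3 shares of $57,000: Varun, Ansel, and Cassia each take $57,000.
Csilla's share ($513,000) is divided into 3 shares of $171,000: Farrukh, Kenji, and Yannick each take $171,000.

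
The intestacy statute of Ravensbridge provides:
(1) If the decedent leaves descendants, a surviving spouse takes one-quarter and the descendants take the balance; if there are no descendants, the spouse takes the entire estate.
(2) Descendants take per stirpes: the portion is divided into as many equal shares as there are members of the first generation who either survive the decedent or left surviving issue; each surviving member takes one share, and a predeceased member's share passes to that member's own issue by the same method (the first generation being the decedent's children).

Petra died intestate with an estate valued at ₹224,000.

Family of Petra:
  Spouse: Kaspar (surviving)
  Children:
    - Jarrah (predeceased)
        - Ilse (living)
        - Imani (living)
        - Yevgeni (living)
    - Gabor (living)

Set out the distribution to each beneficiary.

Kaspar takes one-quarter of ₹224,000 = ₹56,000. The remaining ₹168,000 passes to the descendants.
The descendants' portion (₹168,000) is divided into 2 shares of ₹84,000: Gabor takes ₹84,000; Jarrah's ₹84,000 share passes to Jarrah's issue.
Jarrah's share (₹84,000) is divided into 3 shares of ₹28,000: Ilse, Imani, and Yevgeni each take ₹28,000.

Kaspar: ₹56,000; Ilse: ₹28,000; Imani: ₹28,000; Yevgeni: ₹28,000; Gabor: ₹84,000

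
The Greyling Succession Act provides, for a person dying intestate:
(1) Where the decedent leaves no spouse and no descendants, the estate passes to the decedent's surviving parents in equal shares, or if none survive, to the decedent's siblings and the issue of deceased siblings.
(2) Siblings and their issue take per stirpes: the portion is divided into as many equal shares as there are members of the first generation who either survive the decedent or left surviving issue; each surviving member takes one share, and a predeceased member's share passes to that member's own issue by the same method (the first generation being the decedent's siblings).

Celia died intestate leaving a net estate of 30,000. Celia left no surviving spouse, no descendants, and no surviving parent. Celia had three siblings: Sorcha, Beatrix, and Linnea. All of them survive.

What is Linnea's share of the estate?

The entire 30,000 passes to the siblings and their issue.
That amount (30,000) is divided into 3 shares of 10,000: Sorcha, Beatrix, and Linnea each take 10,000.

Linnea receives 10,000.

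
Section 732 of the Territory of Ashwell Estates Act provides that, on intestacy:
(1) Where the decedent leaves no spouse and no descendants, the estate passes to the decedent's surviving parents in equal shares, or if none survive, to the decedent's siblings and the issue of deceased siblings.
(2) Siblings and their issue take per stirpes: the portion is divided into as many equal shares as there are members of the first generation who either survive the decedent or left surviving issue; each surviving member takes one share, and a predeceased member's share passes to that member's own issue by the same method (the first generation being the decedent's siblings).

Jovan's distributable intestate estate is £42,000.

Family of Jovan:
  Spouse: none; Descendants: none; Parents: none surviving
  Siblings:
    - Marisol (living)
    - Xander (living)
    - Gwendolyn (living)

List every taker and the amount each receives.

Marisol: £14,000; Xander: £14,000; Gwendolyn: £14,000

The entire £42,000 passes to the siblings and their issue.
That amount (£42,000) is divided into 3 shares of £14,000: Marisol, Xander, and Gwendolyn each take £14,000.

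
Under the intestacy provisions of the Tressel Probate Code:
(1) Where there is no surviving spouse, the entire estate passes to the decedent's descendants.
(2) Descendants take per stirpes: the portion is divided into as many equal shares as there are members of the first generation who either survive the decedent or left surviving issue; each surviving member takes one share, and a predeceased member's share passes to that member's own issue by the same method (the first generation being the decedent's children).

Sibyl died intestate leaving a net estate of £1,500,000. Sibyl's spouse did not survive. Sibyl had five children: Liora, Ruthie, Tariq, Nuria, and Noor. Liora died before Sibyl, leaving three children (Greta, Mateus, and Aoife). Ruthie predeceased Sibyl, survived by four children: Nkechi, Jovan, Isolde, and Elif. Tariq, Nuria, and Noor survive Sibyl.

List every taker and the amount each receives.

Greta: £100,000; Mateus: £100,000; Aoife: £100,000; Nkechi: £75,000; Jovan: £75,000; Isolde: £75,000; Elif: £75,000; Tariq: £300,000; Nuria: £300,000; Noor: £300,000

The entire £1,500,000 passes to the descendants.
That amount (£1,500,000) is divided into 5 shares of £300,000: Tariq, Nuria, and Noor each take £300,000; Liora's £300,000 share passes to Liora's issue; Ruthie's £300,000 share passes to Ruthie's issue.
Liora's share (£300,000) is divided into 3 shares of £100,000: Greta, Mateus, and Aoife each take £100,000.
Ruthie's share (£300,000) is divided into 4 shares of £75,000: Nkechi, Jovan, Isolde, and Elif each take £75,000.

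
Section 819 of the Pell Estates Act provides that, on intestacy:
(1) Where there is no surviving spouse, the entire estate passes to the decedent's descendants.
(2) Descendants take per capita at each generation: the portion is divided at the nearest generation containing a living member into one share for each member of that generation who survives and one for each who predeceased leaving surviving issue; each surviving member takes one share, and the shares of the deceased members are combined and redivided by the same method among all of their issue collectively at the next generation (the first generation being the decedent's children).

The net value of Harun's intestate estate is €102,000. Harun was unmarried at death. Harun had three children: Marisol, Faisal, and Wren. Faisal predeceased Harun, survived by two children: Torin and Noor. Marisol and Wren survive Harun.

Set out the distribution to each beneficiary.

The entire €102,000 passes to the descendants.
That amount (€102,000) is divided at the children's generation into 3 shares of €34,000. Marisol and Wren each take €34,000. The remaining share for the deceased Faisal (€34,000) is carried to the next generation.
That pool (€34,000) is divided at the grandchildren's generation equally among Torin and Noor: €17,000 each.

Marisol: €34,000; Torin: €17,000; Noor: €17,000; Wren: €34,000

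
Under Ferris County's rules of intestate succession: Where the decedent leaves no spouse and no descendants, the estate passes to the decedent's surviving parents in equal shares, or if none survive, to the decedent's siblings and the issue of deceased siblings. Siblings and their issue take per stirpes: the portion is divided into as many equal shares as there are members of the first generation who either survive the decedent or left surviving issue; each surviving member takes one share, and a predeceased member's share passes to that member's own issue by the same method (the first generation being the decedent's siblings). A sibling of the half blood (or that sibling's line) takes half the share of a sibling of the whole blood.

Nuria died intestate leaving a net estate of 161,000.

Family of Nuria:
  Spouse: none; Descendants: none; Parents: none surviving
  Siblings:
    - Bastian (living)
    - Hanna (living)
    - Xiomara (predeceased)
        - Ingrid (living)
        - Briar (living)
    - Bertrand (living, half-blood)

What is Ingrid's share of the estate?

The entire 161,000 passes to the siblings and their issue.
Counting each half-blood sibling's line as half a unit, there are 7/2 units in 161,000, so one unit is 46,000. Whole-blood lines (Bastian, Hanna, and Xiomara) take 46,000 each; half-blood lines (Bertrand) take 23,000 each.
Xiomara's share (46,000) is divided into 2 shares of 23,000: Ingrid and Briar each take 23,000.

Ingrid receives 23,000.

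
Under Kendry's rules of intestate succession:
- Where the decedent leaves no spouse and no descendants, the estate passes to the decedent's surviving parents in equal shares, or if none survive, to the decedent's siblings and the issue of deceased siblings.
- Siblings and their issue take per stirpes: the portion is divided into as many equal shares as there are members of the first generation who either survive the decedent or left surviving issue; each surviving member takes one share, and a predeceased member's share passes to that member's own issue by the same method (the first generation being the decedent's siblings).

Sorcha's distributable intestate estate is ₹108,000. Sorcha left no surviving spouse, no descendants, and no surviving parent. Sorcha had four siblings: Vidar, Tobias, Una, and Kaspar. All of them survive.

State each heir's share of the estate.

Vidar: ₹27,000; Tobias: ₹27,000; Una: ₹27,000; Kaspar: ₹27,000

The entire ₹108,000 passes to the siblings and their issue.
That amount (₹108,000) is divided into 4 shares of ₹27,000: Vidar, Tobias, Una, and Kaspar each take ₹27,000.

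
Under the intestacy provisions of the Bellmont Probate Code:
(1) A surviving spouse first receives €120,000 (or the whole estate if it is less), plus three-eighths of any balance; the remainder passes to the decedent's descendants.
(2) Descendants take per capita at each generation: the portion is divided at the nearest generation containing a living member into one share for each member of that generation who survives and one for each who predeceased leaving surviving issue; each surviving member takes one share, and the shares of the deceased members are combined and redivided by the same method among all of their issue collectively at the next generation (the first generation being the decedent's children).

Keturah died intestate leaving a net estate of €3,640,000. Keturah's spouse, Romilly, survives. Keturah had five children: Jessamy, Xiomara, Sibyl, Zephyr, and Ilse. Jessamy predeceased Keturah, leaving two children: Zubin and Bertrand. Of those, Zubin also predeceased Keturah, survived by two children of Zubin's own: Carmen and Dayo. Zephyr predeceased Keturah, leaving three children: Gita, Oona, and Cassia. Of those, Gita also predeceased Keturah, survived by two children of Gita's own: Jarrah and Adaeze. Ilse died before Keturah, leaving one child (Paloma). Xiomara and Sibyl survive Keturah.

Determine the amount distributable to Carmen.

Romilly first takes €120,000, leaving a balance of €3,520,000. Romilly then takes three-eighths of the balance (€1,320,000), for a total of €1,440,000. The remaining €2,200,000 passes to the descendants.
The descendants' portion (€2,200,000) is divided at the children's generation into 5 shares of €440,000. Xiomara and Sibyl each take €440,000. The 3 shares of the deceased (Jessamy, Zephyr, and Ilse) are combined into a pool of €1,320,000.
That pool (€1,320,000) is divided at the grandchildren's generation into 6 shares of €220,000. Bertrand, Oona, Cassia, and Paloma each take €220,000. The 2 shares of the deceased (Zubin and Gita) are combined into a pool of €440,000.
That pool (€440,000) is divided at the great-grandchildren's generation equally among Carmen, Dayo, Jarrah, and Adaeze: €110,000 each.

Carmen receives €110,000.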